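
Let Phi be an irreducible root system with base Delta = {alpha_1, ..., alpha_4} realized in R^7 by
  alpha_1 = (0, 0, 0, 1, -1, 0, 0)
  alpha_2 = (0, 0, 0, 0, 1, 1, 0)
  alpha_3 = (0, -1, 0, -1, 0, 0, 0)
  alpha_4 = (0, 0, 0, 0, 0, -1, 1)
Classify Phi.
A_4

Compute the Cartan integers a_ij = 2(alpha_i, alpha_j)/(alpha_j, alpha_j); the resulting 4x4 Cartan matrix is
[[2, -1, -1, 0], [-1, 2, 0, -1], [-1, 0, 2, 0], [0, -1, 0, 2]].
All simple roots have the same length, so the diagram is simply laced. The associated Dynkin diagram is a chain of 4 nodes with single edges (A_4), so the type is A_4 (the algebra sl(5)).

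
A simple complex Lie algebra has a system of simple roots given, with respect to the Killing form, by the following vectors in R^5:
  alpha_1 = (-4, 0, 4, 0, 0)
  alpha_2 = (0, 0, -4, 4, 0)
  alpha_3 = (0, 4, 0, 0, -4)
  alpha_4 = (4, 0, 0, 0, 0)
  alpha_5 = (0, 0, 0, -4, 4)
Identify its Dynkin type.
Compute the Cartan integers a_ij = 2(alpha_i, alpha_j)/(alpha_j, alpha_j); the resulting 5x5 Cartan matrix is
[[2, -1, 0, -2, 0], [-1, 2, 0, 0, -1], [0, 0, 2, 0, -1], [-1, 0, 0, 2, 0], [0, -1, -1, 0, 2]].
The roots have two lengths (squared-length ratio 2:1); the short ones are alpha_{4}. The associated Dynkin diagram is a chain of 5 nodes with a double edge at one end; the terminal node there is the unique short simple root (B_5), so the type is B_5 (the algebra so(11)).

B5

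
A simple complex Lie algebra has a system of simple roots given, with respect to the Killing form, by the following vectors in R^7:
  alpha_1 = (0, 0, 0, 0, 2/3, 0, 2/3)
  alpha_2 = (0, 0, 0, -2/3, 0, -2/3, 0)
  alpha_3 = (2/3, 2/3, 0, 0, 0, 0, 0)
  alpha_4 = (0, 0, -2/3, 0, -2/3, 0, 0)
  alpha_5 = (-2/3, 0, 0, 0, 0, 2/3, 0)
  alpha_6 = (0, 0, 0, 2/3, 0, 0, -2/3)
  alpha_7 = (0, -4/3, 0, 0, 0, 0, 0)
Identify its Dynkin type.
Compute the Cartan integers a_ij = 2(alpha_i, alpha_j)/(alpha_j, alpha_j); the resulting 7x7 Cartan matrix is
[[2, 0, 0, -1, 0, -1, 0], [0, 2, 0, 0, -1, -1, 0], [0, 0, 2, 0, -1, 0, -1], [-1, 0, 0, 2, 0, 0, 0], [0, -1, -1, 0, 2, 0, 0], [-1, -1, 0, 0, 0, 2, 0], [0, 0, -2, 0, 0, 0, 2]].
The roots have two lengths (squared-length ratio 2:1); the short ones are alpha_{1,2,3,4,5,6}. The associated Dynkin diagram is a chain of 7 nodes with a double edge at one end; the terminal node there is the unique long simple root (C_7), so the type is C_7 (the algebra sp(14)).

C_7 (sp(14))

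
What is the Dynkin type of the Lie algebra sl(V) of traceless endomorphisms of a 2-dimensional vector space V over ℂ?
This is sl(2), which has dimension 2^2 - 1 = 3 and rank 2 - 1 = 1 (a Cartan subalgebra is the diagonal traceless matrices). In the classification of classical Lie algebras, the special linear algebra sl(n+1) has type A_n; here n = 1, so the Dynkin diagram is a chain of 1 nodes with single edges (A_1). Hence the type is A_1.

A_1 (sl(2))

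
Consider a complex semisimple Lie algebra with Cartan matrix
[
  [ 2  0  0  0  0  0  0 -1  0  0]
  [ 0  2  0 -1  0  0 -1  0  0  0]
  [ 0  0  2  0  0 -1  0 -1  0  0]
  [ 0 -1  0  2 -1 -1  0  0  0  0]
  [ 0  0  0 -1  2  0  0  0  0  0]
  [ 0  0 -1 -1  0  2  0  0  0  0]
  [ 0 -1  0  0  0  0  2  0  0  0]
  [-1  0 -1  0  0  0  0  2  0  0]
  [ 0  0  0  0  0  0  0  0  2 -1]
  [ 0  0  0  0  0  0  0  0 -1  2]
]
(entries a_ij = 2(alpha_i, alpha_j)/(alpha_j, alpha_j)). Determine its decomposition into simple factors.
The diagram associated to this matrix has two connected components: the simple roots {alpha_9, alpha_10} form a chain of 2 nodes with single edges (A_2), and {alpha_1, alpha_2, alpha_3, alpha_4, alpha_5, alpha_6, alpha_7, alpha_8} form a chain of 7 nodes with one extra node attached to the third node from one end (E_8). A semisimple Lie algebra decomposes uniquely as the direct sum of simple ideals, one per connected component of its Dynkin diagram, so g ≅ A_2 ⊕ E_8 (dimension 8 + 248 = 256).

A2 ⊕ E8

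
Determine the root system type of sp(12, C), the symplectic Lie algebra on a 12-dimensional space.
C6

This is sp(12), which has dimension 12(12+1)/2 = 78 and rank 12/2 = 6. In the classification of classical Lie algebras, the symplectic algebra sp(2n) has type C_n; here n = 6, so the Dynkin diagram is a chain of 6 nodes with a double edge at one end; the terminal node there is the unique long simple root (C_6). Hence the type is C_6.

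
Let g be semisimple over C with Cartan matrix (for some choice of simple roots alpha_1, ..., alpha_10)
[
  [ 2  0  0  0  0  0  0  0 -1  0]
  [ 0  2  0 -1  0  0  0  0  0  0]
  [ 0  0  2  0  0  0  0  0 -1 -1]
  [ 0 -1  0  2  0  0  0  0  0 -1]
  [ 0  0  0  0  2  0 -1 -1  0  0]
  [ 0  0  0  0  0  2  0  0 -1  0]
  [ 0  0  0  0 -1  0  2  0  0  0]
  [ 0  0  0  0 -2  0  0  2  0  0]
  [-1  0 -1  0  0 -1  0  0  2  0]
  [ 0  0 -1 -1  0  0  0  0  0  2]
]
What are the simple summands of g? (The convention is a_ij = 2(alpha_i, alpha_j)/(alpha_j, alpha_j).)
type C_3 ⊕ type D_7

The diagram associated to this matrix has two connected components: the simple roots {alpha_5, alpha_7, alpha_8} form a chain of 3 nodes with a double edge at one end; the terminal node there is the unique long simple root (C_3), and {alpha_1, alpha_2, alpha_3, alpha_4, alpha_6, alpha_9, alpha_10} form a chain of 5 nodes with a fork of two nodes at one end (D_7). A semisimple Lie algebra decomposes uniquely as the direct sum of simple ideals, one per connected component of its Dynkin diagram, so g ≅ C_3 ⊕ D_7 (dimension 21 + 91 = 112).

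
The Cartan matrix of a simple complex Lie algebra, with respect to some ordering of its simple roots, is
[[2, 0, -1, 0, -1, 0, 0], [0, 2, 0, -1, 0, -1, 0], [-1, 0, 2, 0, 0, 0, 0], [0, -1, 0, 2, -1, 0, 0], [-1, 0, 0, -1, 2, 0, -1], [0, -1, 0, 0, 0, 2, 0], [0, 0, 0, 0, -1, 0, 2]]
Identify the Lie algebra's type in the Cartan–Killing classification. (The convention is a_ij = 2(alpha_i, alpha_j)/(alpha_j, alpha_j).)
E_7

The matrix has rank 7 with 2's on the diagonal. Reading the off-diagonal entries as Dynkin edges (a single edge where a_ij = a_ji = -1; a double or triple edge where a_ij * a_ji = 2 or 3), the diagram is a chain of 6 nodes with one extra node attached to the third node from one end (E_7). One simple-root ordering that puts it in standard form is (alpha_3, alpha_7, alpha_1, alpha_5, alpha_4, alpha_2, alpha_6). So the algebra is type E_7.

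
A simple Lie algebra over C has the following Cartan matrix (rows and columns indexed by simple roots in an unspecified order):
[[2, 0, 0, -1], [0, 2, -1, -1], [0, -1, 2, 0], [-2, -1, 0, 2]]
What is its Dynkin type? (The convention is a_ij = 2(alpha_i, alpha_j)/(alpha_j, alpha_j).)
B4

The matrix has rank 4 with 2's on the diagonal. Reading the off-diagonal entries as Dynkin edges (a single edge where a_ij = a_ji = -1; a double or triple edge where a_ij * a_ji = 2 or 3), the diagram is a chain of 4 nodes with a double edge at one end; the terminal node there is the unique short simple root (B_4). One simple-root ordering that puts it in standard form is (alpha_3, alpha_2, alpha_4, alpha_1). So the algebra is type B_4, i.e. so(9).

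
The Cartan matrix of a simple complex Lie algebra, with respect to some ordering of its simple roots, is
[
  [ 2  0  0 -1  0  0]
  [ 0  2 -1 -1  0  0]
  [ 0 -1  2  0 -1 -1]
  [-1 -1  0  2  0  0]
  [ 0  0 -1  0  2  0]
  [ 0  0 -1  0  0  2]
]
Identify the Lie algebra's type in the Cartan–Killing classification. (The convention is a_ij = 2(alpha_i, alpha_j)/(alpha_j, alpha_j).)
The matrix has rank 6 with 2's on the diagonal. Reading the off-diagonal entries as Dynkin edges (a single edge where a_ij = a_ji = -1; a double or triple edge where a_ij * a_ji = 2 or 3), the diagram is a chain of 4 nodes with a fork of two nodes at one end (D_6). One simple-root ordering that puts it in standard form is (alpha_1, alpha_4, alpha_2, alpha_3, alpha_5, alpha_6). So the algebra is type D_6, i.e. so(12).

D6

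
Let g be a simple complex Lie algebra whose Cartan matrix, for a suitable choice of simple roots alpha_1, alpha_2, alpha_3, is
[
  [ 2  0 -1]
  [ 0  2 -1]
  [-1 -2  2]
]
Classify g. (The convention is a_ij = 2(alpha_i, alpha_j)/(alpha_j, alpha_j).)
B_3

The matrix has rank 3 with 2's on the diagonal. Reading the off-diagonal entries as Dynkin edges (a single edge where a_ij = a_ji = -1; a double or triple edge where a_ij * a_ji = 2 or 3), the diagram is a chain of 3 nodes with a double edge at one end; the terminal node there is the unique short simple root (B_3). One simple-root ordering that puts it in standard form is (alpha_1, alpha_3, alpha_2). So the algebra is type B_3, i.e. so(7).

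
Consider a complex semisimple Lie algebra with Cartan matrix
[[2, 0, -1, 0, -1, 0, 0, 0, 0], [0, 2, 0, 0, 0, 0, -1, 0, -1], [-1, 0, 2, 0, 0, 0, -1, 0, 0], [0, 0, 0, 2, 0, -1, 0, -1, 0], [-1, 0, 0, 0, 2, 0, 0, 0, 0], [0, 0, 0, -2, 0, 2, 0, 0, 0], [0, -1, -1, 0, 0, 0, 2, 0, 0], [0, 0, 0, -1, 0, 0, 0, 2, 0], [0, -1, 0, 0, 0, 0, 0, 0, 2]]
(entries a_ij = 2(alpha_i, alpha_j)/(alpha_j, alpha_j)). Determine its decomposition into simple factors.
A_6 + C_3

The diagram associated to this matrix has two connected components: the simple roots {alpha_1, alpha_2, alpha_3, alpha_5, alpha_7, alpha_9} form a chain of 6 nodes with single edges (A_6), and {alpha_4, alpha_6, alpha_8} form a chain of 3 nodes with a double edge at one end; the terminal node there is the unique long simple root (C_3). A semisimple Lie algebra decomposes uniquely as the direct sum of simple ideals, one per connected component of its Dynkin diagram, so g ≅ A_6 ⊕ C_3 (dimension 48 + 21 = 69).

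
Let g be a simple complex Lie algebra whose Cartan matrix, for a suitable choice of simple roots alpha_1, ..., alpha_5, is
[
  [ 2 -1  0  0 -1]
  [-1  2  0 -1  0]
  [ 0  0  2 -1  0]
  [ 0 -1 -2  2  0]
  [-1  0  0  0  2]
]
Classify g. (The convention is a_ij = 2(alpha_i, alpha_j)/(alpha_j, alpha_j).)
The matrix has rank 5 with 2's on the diagonal. Reading the off-diagonal entries as Dynkin edges (a single edge where a_ij = a_ji = -1; a double or triple edge where a_ij * a_ji = 2 or 3), the diagram is a chain of 5 nodes with a double edge at one end; the terminal node there is the unique short simple root (B_5). One simple-root ordering that puts it in standard form is (alpha_5, alpha_1, alpha_2, alpha_4, alpha_3). So the algebra is type B_5, i.e. so(11).

B5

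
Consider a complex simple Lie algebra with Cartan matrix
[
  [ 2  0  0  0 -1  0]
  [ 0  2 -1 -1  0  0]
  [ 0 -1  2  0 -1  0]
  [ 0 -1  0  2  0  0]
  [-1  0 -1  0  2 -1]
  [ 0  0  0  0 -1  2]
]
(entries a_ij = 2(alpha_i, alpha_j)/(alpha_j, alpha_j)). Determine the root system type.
D_6 (so(12))

The matrix has rank 6 with 2's on the diagonal. Reading the off-diagonal entries as Dynkin edges (a single edge where a_ij = a_ji = -1; a double or triple edge where a_ij * a_ji = 2 or 3), the diagram is a chain of 4 nodes with a fork of two nodes at one end (D_6). One simple-root ordering that puts it in standard form is (alpha_4, alpha_2, alpha_3, alpha_5, alpha_6, alpha_1). So the algebra is type D_6, i.e. so(12).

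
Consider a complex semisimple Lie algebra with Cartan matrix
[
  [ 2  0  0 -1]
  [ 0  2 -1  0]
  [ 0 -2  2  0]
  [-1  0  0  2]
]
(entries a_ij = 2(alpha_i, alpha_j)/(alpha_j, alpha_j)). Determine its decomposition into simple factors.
The diagram associated to this matrix has two connected components: the simple roots {alpha_1, alpha_4} form a chain of 2 nodes with single edges (A_2), and {alpha_2, alpha_3} form a chain of 2 nodes with a double edge at one end; the terminal node there is the unique short simple root (B_2). A semisimple Lie algebra decomposes uniquely as the direct sum of simple ideals, one per connected component of its Dynkin diagram, so g ≅ A_2 ⊕ B_2 (dimension 8 + 10 = 18).

A_2 ⊕ B_2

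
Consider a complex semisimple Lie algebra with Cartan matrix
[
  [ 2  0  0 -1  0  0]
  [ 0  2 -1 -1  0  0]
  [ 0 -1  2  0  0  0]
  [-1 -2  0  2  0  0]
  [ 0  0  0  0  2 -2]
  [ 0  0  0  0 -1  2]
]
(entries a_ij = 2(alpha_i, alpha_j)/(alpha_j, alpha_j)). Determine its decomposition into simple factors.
The diagram associated to this matrix has two connected components: the simple roots {alpha_5, alpha_6} form a chain of 2 nodes with a double edge at one end; the terminal node there is the unique short simple root (B_2), and {alpha_1, alpha_2, alpha_3, alpha_4} form a chain of 4 nodes with a double edge between the middle two (F_4). A semisimple Lie algebra decomposes uniquely as the direct sum of simple ideals, one per connected component of its Dynkin diagram, so g ≅ B_2 ⊕ F_4 (dimension 10 + 52 = 62).

B_2 ⊕ F_4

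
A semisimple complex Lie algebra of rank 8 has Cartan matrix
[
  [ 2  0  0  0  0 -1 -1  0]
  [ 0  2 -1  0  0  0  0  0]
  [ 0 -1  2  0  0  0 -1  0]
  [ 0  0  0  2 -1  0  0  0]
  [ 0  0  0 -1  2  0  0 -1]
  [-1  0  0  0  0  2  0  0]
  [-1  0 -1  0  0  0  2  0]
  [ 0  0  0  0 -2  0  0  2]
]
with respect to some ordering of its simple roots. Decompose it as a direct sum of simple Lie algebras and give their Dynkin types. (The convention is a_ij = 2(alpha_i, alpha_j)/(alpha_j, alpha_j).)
A_5 ⊕ C_3

The diagram associated to this matrix has two connected components: the simple roots {alpha_1, alpha_2, alpha_3, alpha_6, alpha_7} form a chain of 5 nodes with single edges (A_5), and {alpha_4, alpha_5, alpha_8} form a chain of 3 nodes with a double edge at one end; the terminal node there is the unique long simple root (C_3). A semisimple Lie algebra decomposes uniquely as the direct sum of simple ideals, one per connected component of its Dynkin diagram, so g ≅ A_5 ⊕ C_3 (dimension 35 + 21 = 56).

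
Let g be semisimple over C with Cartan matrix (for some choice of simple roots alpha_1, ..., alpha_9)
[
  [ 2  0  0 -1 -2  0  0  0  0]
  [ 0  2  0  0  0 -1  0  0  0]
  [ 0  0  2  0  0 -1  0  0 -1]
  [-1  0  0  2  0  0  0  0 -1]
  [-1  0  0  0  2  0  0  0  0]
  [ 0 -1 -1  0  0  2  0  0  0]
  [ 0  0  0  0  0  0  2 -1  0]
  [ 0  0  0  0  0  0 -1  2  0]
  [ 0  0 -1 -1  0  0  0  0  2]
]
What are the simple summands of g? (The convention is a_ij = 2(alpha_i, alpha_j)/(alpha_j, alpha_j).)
A_2 (sl(3)) ⊕ B_7 (so(15))

The diagram associated to this matrix has two connected components: the simple roots {alpha_7, alpha_8} form a chain of 2 nodes with single edges (A_2), and {alpha_1, alpha_2, alpha_3, alpha_4, alpha_5, alpha_6, alpha_9} form a chain of 7 nodes with a double edge at one end; the terminal node there is the unique short simple root (B_7). A semisimple Lie algebra decomposes uniquely as the direct sum of simple ideals, one per connected component of its Dynkin diagram, so g ≅ A_2 ⊕ B_7 (dimension 8 + 105 = 113).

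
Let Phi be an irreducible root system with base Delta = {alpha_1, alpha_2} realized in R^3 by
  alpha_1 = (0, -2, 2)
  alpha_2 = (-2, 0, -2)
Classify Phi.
Compute the Cartan integers a_ij = 2(alpha_i, alpha_j)/(alpha_j, alpha_j); the resulting 2x2 Cartan matrix is
[[2, -1], [-1, 2]].
All simple roots have the same length, so the diagram is simply laced. The associated Dynkin diagram is a chain of 2 nodes with single edges (A_2), so the type is A_2 (the algebra sl(3)).

type A_2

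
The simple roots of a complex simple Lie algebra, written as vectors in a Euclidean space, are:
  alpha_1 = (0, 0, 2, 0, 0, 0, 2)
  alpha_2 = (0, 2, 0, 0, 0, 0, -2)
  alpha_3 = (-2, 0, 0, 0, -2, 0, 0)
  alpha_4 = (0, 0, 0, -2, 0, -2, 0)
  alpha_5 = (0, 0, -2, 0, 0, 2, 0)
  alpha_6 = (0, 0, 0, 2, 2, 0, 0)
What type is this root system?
Compute the Cartan integers a_ij = 2(alpha_i, alpha_j)/(alpha_j, alpha_j); the resulting 6x6 Cartan matrix is
[[2, -1, 0, 0, -1, 0], [-1, 2, 0, 0, 0, 0], [0, 0, 2, 0, 0, -1], [0, 0, 0, 2, -1, -1], [-1, 0, 0, -1, 2, 0], [0, 0, -1, -1, 0, 2]].
All simple roots have the same length, so the diagram is simply laced. The associated Dynkin diagram is a chain of 6 nodes with single edges (A_6), so the type is A_6 (the algebra sl(7)).

A_6 (sl(7))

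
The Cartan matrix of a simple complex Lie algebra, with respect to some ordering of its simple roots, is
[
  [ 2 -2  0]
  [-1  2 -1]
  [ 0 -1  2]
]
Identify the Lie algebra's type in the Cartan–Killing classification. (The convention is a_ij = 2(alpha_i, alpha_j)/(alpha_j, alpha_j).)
The matrix has rank 3 with 2's on the diagonal. Reading the off-diagonal entries as Dynkin edges (a single edge where a_ij = a_ji = -1; a double or triple edge where a_ij * a_ji = 2 or 3), the diagram is a chain of 3 nodes with a double edge at one end; the terminal node there is the unique long simple root (C_3). One simple-root ordering that puts it in standard form is (alpha_3, alpha_2, alpha_1). So the algebra is type C_3, i.e. sp(6).

C3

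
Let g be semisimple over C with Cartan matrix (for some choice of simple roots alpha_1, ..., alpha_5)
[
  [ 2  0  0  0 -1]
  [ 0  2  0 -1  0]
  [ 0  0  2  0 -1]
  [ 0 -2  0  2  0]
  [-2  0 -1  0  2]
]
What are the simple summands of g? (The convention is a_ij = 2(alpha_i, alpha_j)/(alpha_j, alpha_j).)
type B_2 + type B_3

The diagram associated to this matrix has two connected components: the simple roots {alpha_2, alpha_4} form a chain of 2 nodes with a double edge at one end; the terminal node there is the unique short simple root (B_2), and {alpha_1, alpha_3, alpha_5} form a chain of 3 nodes with a double edge at one end; the terminal node there is the unique short simple root (B_3). A semisimple Lie algebra decomposes uniquely as the direct sum of simple ideals, one per connected component of its Dynkin diagram, so g ≅ B_2 ⊕ B_3 (dimension 10 + 21 = 31).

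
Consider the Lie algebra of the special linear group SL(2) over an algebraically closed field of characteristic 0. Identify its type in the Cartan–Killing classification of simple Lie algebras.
This is sl(2), which has dimension 2^2 - 1 = 3 and rank 2 - 1 = 1 (a Cartan subalgebra is the diagonal traceless matrices). In the classification of classical Lie algebras, the special linear algebra sl(n+1) has type A_n; here n = 1, so the Dynkin diagram is a chain of 1 nodes with single edges (A_1). Hence the type is A_1.

A_1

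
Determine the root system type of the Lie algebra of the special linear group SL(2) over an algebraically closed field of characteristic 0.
A_1 (sl(2))

This is sl(2), which has dimension 2^2 - 1 = 3 and rank 2 - 1 = 1 (a Cartan subalgebra is the diagonal traceless matrices). In the classification of classical Lie algebras, the special linear algebra sl(n+1) has type A_n; here n = 1, so the Dynkin diagram is a chain of 1 nodes with single edges (A_1). Hence the type is A_1.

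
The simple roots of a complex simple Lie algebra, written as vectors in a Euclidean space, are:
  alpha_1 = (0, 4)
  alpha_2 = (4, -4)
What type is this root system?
Compute the Cartan integers a_ij = 2(alpha_i, alpha_j)/(alpha_j, alpha_j); the resulting 2x2 Cartan matrix is
[[2, -1], [-2, 2]].
The roots have two lengths (squared-length ratio 2:1); the short ones are alpha_{1}. The associated Dynkin diagram is a chain of 2 nodes with a double edge at one end; the terminal node there is the unique short simple root (B_2), so the type is B_2 (the algebra so(5)).

B_2 (so(5))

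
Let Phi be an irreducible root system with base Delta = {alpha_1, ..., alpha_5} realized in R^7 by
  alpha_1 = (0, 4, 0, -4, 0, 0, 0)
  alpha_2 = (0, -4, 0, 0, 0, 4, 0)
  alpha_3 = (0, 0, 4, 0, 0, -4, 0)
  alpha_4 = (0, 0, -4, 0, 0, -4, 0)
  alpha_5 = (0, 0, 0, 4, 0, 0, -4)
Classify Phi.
Compute the Cartan integers a_ij = 2(alpha_i, alpha_j)/(alpha_j, alpha_j); the resulting 5x5 Cartan matrix is
[[2, -1, 0, 0, -1], [-1, 2, -1, -1, 0], [0, -1, 2, 0, 0], [0, -1, 0, 2, 0], [-1, 0, 0, 0, 2]].
All simple roots have the same length, so the diagram is simply laced. The associated Dynkin diagram is a chain of 3 nodes with a fork of two nodes at one end (D_5), so the type is D_5 (the algebra so(10)).

D_5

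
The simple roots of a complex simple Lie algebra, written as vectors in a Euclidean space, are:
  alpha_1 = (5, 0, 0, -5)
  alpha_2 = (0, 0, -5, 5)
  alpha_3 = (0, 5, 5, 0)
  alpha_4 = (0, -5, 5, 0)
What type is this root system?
D_4 (so(8))

Compute the Cartan integers a_ij = 2(alpha_i, alpha_j)/(alpha_j, alpha_j); the resulting 4x4 Cartan matrix is
[[2, -1, 0, 0], [-1, 2, -1, -1], [0, -1, 2, 0], [0, -1, 0, 2]].
All simple roots have the same length, so the diagram is simply laced. The associated Dynkin diagram is a chain of 2 nodes with a fork of two nodes at one end (D_4), so the type is D_4 (the algebra so(8)).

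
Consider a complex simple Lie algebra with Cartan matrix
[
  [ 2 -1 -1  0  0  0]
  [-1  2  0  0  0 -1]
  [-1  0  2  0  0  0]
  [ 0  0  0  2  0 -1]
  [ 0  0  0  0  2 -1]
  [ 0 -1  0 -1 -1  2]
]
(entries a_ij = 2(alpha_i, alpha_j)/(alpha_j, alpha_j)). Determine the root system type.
The matrix has rank 6 with 2's on the diagonal. Reading the off-diagonal entries as Dynkin edges (a single edge where a_ij = a_ji = -1; a double or triple edge where a_ij * a_ji = 2 or 3), the diagram is a chain of 4 nodes with a fork of two nodes at one end (D_6). One simple-root ordering that puts it in standard form is (alpha_3, alpha_1, alpha_2, alpha_6, alpha_5, alpha_4). So the algebra is type D_6, i.e. so(12).

D_6 (so(12))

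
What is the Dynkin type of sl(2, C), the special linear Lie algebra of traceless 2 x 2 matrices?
This is sl(2), which has dimension 2^2 - 1 = 3 and rank 2 - 1 = 1 (a Cartan subalgebra is the diagonal traceless matrices). In the classification of classical Lie algebras, the special linear algebra sl(n+1) has type A_n; here n = 1, so the Dynkin diagram is a chain of 1 nodes with single edges (A_1). Hence the type is A_1.

A_1 (sl(2))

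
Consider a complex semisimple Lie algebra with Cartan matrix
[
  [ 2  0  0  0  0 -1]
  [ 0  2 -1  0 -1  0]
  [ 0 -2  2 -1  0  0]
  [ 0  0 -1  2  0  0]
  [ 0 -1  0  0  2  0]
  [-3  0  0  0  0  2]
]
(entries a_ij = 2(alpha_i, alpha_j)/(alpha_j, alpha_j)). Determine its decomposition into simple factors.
The diagram associated to this matrix has two connected components: the simple roots {alpha_2, alpha_3, alpha_4, alpha_5} form a chain of 4 nodes with a double edge between the middle two (F_4), and {alpha_1, alpha_6} form two nodes joined by a triple edge (G_2). A semisimple Lie algebra decomposes uniquely as the direct sum of simple ideals, one per connected component of its Dynkin diagram, so g ≅ F_4 ⊕ G_2 (dimension 52 + 14 = 66).

F4 + G2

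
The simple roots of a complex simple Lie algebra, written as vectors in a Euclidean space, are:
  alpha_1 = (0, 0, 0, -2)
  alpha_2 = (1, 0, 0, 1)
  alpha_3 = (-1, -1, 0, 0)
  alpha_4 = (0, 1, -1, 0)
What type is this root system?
Compute the Cartan integers a_ij = 2(alpha_i, alpha_j)/(alpha_j, alpha_j); the resulting 4x4 Cartan matrix is
[[2, -2, 0, 0], [-1, 2, -1, 0], [0, -1, 2, -1], [0, 0, -1, 2]].
The roots have two lengths (squared-length ratio 2:1); the short ones are alpha_{2,3,4}. The associated Dynkin diagram is a chain of 4 nodes with a double edge at one end; the terminal node there is the unique long simple root (C_4), so the type is C_4 (the algebra sp(8)).

C_4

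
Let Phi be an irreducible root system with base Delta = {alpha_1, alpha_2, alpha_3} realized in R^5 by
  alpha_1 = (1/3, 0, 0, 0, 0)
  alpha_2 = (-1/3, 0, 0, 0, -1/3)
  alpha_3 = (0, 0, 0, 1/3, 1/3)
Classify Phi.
type B_3

Compute the Cartan integers a_ij = 2(alpha_i, alpha_j)/(alpha_j, alpha_j); the resulting 3x3 Cartan matrix is
[[2, -1, 0], [-2, 2, -1], [0, -1, 2]].
The roots have two lengths (squared-length ratio 2:1); the short ones are alpha_{1}. The associated Dynkin diagram is a chain of 3 nodes with a double edge at one end; the terminal node there is the unique short simple root (B_3), so the type is B_3 (the algebra so(7)).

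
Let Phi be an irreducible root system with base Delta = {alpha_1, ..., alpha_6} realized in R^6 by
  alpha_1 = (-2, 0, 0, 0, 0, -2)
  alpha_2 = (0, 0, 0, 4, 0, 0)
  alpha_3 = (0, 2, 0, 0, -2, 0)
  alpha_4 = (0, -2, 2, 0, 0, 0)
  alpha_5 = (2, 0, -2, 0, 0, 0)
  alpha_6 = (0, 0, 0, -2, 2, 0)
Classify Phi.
Compute the Cartan integers a_ij = 2(alpha_i, alpha_j)/(alpha_j, alpha_j); the resulting 6x6 Cartan matrix is
[[2, 0, 0, 0, -1, 0], [0, 2, 0, 0, 0, -2], [0, 0, 2, -1, 0, -1], [0, 0, -1, 2, -1, 0], [-1, 0, 0, -1, 2, 0], [0, -1, -1, 0, 0, 2]].
The roots have two lengths (squared-length ratio 2:1); the short ones are alpha_{1,3,4,5,6}. The associated Dynkin diagram is a chain of 6 nodes with a double edge at one end; the terminal node there is the unique long simple root (C_6), so the type is C_6 (the algebra sp(12)).

type C_6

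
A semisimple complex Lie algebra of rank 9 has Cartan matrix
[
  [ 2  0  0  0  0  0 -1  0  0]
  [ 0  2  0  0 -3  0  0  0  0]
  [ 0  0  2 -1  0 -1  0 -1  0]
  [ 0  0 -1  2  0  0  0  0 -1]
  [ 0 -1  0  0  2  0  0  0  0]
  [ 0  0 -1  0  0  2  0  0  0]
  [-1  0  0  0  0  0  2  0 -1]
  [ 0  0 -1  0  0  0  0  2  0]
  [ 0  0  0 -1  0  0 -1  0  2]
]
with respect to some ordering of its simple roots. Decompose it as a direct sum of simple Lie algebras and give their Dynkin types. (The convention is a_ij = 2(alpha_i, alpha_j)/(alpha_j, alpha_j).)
D_7 ⊕ G_2

The diagram associated to this matrix has two connected components: the simple roots {alpha_1, alpha_3, alpha_4, alpha_6, alpha_7, alpha_8, alpha_9} form a chain of 5 nodes with a fork of two nodes at one end (D_7), and {alpha_2, alpha_5} form two nodes joined by a triple edge (G_2). A semisimple Lie algebra decomposes uniquely as the direct sum of simple ideals, one per connected component of its Dynkin diagram, so g ≅ D_7 ⊕ G_2 (dimension 91 + 14 = 105).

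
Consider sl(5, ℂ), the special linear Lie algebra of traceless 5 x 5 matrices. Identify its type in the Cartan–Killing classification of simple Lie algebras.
A_4

This is sl(5), which has dimension 5^2 - 1 = 24 and rank 5 - 1 = 4 (a Cartan subalgebra is the diagonal traceless matrices). In the classification of classical Lie algebras, the special linear algebra sl(n+1) has type A_n; here n = 4, so the Dynkin diagram is a chain of 4 nodes with single edges (A_4). Hence the type is A_4.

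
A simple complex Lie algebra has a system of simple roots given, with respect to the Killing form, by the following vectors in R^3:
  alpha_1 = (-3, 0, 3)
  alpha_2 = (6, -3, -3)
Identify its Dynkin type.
G_2

Compute the Cartan integers a_ij = 2(alpha_i, alpha_j)/(alpha_j, alpha_j); the resulting 2x2 Cartan matrix is
[[2, -1], [-3, 2]].
The roots have two lengths (squared-length ratio 3:1); the short ones are alpha_{1}. The associated Dynkin diagram is two nodes joined by a triple edge (G_2), so the type is G_2.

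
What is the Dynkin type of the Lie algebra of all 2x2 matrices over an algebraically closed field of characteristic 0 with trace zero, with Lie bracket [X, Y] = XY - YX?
This is sl(2), which has dimension 2^2 - 1 = 3 and rank 2 - 1 = 1 (a Cartan subalgebra is the diagonal traceless matrices). In the classification of classical Lie algebras, the special linear algebra sl(n+1) has type A_n; here n = 1, so the Dynkin diagram is a chain of 1 nodes with single edges (A_1). Hence the type is A_1.

A1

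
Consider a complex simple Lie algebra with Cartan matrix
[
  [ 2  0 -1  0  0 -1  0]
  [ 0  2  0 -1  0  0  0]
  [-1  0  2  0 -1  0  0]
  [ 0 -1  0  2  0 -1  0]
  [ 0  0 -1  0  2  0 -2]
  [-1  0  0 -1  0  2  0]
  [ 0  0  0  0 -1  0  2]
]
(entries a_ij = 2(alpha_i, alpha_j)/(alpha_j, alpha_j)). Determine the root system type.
The matrix has rank 7 with 2's on the diagonal. Reading the off-diagonal entries as Dynkin edges (a single edge where a_ij = a_ji = -1; a double or triple edge where a_ij * a_ji = 2 or 3), the diagram is a chain of 7 nodes with a double edge at one end; the terminal node there is the unique short simple root (B_7). One simple-root ordering that puts it in standard form is (alpha_2, alpha_4, alpha_6, alpha_1, alpha_3, alpha_5, alpha_7). So the algebra is type B_7, i.e. so(15).

type B_7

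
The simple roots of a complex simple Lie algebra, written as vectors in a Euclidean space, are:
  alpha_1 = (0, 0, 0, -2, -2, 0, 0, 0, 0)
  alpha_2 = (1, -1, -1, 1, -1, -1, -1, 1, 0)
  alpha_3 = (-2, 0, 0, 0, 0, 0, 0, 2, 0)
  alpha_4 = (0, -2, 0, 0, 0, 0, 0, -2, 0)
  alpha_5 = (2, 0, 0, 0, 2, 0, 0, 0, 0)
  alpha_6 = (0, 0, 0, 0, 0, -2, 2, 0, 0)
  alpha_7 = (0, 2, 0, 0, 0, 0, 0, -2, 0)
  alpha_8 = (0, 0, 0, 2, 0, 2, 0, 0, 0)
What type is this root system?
E_8

Compute the Cartan integers a_ij = 2(alpha_i, alpha_j)/(alpha_j, alpha_j); the resulting 8x8 Cartan matrix is
[[2, 0, 0, 0, -1, 0, 0, -1], [0, 2, 0, 0, 0, 0, -1, 0], [0, 0, 2, -1, -1, 0, -1, 0], [0, 0, -1, 2, 0, 0, 0, 0], [-1, 0, -1, 0, 2, 0, 0, 0], [0, 0, 0, 0, 0, 2, 0, -1], [0, -1, -1, 0, 0, 0, 2, 0], [-1, 0, 0, 0, 0, -1, 0, 2]].
All simple roots have the same length, so the diagram is simply laced. The associated Dynkin diagram is a chain of 7 nodes with one extra node attached to the third node from one end (E_8), so the type is E_8.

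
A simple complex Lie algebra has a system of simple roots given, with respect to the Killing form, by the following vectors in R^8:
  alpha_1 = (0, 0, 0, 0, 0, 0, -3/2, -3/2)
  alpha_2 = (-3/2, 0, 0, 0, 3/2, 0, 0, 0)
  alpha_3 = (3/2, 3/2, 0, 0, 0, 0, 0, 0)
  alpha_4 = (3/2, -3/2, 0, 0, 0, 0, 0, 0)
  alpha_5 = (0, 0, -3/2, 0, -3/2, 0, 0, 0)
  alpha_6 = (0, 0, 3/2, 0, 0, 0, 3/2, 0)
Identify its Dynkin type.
Compute the Cartan integers a_ij = 2(alpha_i, alpha_j)/(alpha_j, alpha_j); the resulting 6x6 Cartan matrix is
[[2, 0, 0, 0, 0, -1], [0, 2, -1, -1, -1, 0], [0, -1, 2, 0, 0, 0], [0, -1, 0, 2, 0, 0], [0, -1, 0, 0, 2, -1], [-1, 0, 0, 0, -1, 2]].
All simple roots have the same length, so the diagram is simply laced. The associated Dynkin diagram is a chain of 4 nodes with a fork of two nodes at one end (D_6), so the type is D_6 (the algebra so(12)).

D6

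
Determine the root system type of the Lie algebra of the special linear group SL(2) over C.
This is sl(2), which has dimension 2^2 - 1 = 3 and rank 2 - 1 = 1 (a Cartan subalgebra is the diagonal traceless matrices). In the classification of classical Lie algebras, the special linear algebra sl(n+1) has type A_n; here n = 1, so the Dynkin diagram is a chain of 1 nodes with single edges (A_1). Hence the type is A_1.

A1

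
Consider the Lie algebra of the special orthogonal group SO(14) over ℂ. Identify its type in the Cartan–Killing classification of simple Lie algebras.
D_7

This is so(14) with 14 even, which has dimension 14(14-1)/2 = 91 and rank 14/2 = 7. In the classification of classical Lie algebras, the orthogonal algebra so(2n) in an even number of variables has type D_n; here n = 7, so the Dynkin diagram is a chain of 5 nodes with a fork of two nodes at one end (D_7). Hence the type is D_7.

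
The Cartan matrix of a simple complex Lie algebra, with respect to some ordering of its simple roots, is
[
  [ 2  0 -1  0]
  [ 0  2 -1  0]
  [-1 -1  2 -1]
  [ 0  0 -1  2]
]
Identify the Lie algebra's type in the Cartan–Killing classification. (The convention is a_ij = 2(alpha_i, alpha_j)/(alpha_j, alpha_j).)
The matrix has rank 4 with 2's on the diagonal. Reading the off-diagonal entries as Dynkin edges (a single edge where a_ij = a_ji = -1; a double or triple edge where a_ij * a_ji = 2 or 3), the diagram is a chain of 2 nodes with a fork of two nodes at one end (D_4). One simple-root ordering that puts it in standard form is (alpha_4, alpha_3, alpha_2, alpha_1). So the algebra is type D_4, i.e. so(8).

type D_4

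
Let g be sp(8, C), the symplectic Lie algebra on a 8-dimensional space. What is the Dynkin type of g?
type C_4

This is sp(8), which has dimension 8(8+1)/2 = 36 and rank 8/2 = 4. In the classification of classical Lie algebras, the symplectic algebra sp(2n) has type C_n; here n = 4, so the Dynkin diagram is a chain of 4 nodes with a double edge at one end; the terminal node there is the unique long simple root (C_4). Hence the type is C_4.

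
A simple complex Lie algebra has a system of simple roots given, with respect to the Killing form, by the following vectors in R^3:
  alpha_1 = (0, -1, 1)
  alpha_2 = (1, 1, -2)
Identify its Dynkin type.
Compute the Cartan integers a_ij = 2(alpha_i, alpha_j)/(alpha_j, alpha_j); the resulting 2x2 Cartan matrix is
[[2, -1], [-3, 2]].
The roots have two lengths (squared-length ratio 3:1); the short ones are alpha_{1}. The associated Dynkin diagram is two nodes joined by a triple edge (G_2), so the type is G_2.

type G_2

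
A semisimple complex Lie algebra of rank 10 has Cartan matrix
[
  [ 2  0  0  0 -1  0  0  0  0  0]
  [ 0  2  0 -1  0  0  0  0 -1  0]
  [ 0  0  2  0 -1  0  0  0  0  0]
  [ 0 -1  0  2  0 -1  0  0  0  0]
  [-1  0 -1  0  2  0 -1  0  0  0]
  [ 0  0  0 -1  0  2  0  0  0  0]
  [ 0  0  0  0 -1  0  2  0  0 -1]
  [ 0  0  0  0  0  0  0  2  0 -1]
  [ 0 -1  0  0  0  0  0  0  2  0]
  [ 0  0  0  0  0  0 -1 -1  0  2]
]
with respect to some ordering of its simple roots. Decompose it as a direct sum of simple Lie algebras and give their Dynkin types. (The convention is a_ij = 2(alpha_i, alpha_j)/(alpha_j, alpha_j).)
A4 ⊕ D6

The diagram associated to this matrix has two connected components: the simple roots {alpha_2, alpha_4, alpha_6, alpha_9} form a chain of 4 nodes with single edges (A_4), and {alpha_1, alpha_3, alpha_5, alpha_7, alpha_8, alpha_10} form a chain of 4 nodes with a fork of two nodes at one end (D_6). A semisimple Lie algebra decomposes uniquely as the direct sum of simple ideals, one per connected component of its Dynkin diagram, so g ≅ A_4 ⊕ D_6 (dimension 24 + 66 = 90).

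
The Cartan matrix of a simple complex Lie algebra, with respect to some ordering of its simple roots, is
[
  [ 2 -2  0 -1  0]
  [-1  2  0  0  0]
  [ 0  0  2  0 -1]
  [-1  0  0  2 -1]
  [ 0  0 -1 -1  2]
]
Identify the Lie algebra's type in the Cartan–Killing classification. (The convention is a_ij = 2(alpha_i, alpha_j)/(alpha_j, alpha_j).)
type B_5

The matrix has rank 5 with 2's on the diagonal. Reading the off-diagonal entries as Dynkin edges (a single edge where a_ij = a_ji = -1; a double or triple edge where a_ij * a_ji = 2 or 3), the diagram is a chain of 5 nodes with a double edge at one end; the terminal node there is the unique short simple root (B_5). One simple-root ordering that puts it in standard form is (alpha_3, alpha_5, alpha_4, alpha_1, alpha_2). So the algebra is type B_5, i.e. so(11).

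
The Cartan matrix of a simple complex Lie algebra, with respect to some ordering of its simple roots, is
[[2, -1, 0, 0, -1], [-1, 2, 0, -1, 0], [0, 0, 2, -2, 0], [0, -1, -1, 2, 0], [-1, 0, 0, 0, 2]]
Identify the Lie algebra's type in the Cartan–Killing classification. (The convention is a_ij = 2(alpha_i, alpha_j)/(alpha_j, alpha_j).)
The matrix has rank 5 with 2's on the diagonal. Reading the off-diagonal entries as Dynkin edges (a single edge where a_ij = a_ji = -1; a double or triple edge where a_ij * a_ji = 2 or 3), the diagram is a chain of 5 nodes with a double edge at one end; the terminal node there is the unique long simple root (C_5). One simple-root ordering that puts it in standard form is (alpha_5, alpha_1, alpha_2, alpha_4, alpha_3). So the algebra is type C_5, i.e. sp(10).

type C_5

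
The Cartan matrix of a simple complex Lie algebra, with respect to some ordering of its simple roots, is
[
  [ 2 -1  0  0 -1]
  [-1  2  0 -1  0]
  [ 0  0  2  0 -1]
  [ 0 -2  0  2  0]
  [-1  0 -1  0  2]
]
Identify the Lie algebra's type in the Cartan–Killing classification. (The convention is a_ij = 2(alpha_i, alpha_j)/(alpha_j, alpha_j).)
C_5

The matrix has rank 5 with 2's on the diagonal. Reading the off-diagonal entries as Dynkin edges (a single edge where a_ij = a_ji = -1; a double or triple edge where a_ij * a_ji = 2 or 3), the diagram is a chain of 5 nodes with a double edge at one end; the terminal node there is the unique long simple root (C_5). One simple-root ordering that puts it in standard form is (alpha_3, alpha_5, alpha_1, alpha_2, alpha_4). So the algebra is type C_5, i.e. sp(10).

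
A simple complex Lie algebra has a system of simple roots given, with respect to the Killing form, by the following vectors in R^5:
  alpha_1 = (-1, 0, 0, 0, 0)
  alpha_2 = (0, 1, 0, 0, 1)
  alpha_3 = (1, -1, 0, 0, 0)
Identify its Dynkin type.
B_3 (so(7))

Compute the Cartan integers a_ij = 2(alpha_i, alpha_j)/(alpha_j, alpha_j); the resulting 3x3 Cartan matrix is
[[2, 0, -1], [0, 2, -1], [-2, -1, 2]].
The roots have two lengths (squared-length ratio 2:1); the short ones are alpha_{1}. The associated Dynkin diagram is a chain of 3 nodes with a double edge at one end; the terminal node there is the unique short simple root (B_3), so the type is B_3 (the algebra so(7)).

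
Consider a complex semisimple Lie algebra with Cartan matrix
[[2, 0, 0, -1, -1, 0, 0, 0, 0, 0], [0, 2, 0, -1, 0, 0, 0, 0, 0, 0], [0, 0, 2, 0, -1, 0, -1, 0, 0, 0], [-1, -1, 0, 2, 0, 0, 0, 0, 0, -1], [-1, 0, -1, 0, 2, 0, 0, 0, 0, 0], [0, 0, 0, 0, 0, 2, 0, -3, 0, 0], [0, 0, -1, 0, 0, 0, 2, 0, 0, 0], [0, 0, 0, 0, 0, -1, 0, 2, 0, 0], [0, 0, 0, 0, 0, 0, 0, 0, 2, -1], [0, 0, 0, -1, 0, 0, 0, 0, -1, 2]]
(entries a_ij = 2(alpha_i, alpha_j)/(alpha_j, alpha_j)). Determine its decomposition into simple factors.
E_8 ⊕ G_2

The diagram associated to this matrix has two connected components: the simple roots {alpha_1, alpha_2, alpha_3, alpha_4, alpha_5, alpha_7, alpha_9, alpha_10} form a chain of 7 nodes with one extra node attached to the third node from one end (E_8), and {alpha_6, alpha_8} form two nodes joined by a triple edge (G_2). A semisimple Lie algebra decomposes uniquely as the direct sum of simple ideals, one per connected component of its Dynkin diagram, so g ≅ E_8 ⊕ G_2 (dimension 248 + 14 = 262).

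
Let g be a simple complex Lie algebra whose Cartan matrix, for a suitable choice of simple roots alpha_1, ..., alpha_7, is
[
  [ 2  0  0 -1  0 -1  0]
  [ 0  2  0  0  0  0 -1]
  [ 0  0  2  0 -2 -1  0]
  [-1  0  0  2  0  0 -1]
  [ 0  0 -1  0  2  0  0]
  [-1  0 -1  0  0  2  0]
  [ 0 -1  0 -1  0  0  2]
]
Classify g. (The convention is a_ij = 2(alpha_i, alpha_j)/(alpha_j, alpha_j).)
type B_7

The matrix has rank 7 with 2's on the diagonal. Reading the off-diagonal entries as Dynkin edges (a single edge where a_ij = a_ji = -1; a double or triple edge where a_ij * a_ji = 2 or 3), the diagram is a chain of 7 nodes with a double edge at one end; the terminal node there is the unique short simple root (B_7). One simple-root ordering that puts it in standard form is (alpha_2, alpha_7, alpha_4, alpha_1, alpha_6, alpha_3, alpha_5). So the algebra is type B_7, i.e. so(15).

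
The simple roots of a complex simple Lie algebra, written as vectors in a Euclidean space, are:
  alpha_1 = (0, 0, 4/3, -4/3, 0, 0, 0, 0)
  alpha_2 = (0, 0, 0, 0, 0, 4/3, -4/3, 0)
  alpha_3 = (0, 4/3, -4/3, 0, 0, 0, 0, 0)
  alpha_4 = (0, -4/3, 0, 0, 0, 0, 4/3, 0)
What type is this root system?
Compute the Cartan integers a_ij = 2(alpha_i, alpha_j)/(alpha_j, alpha_j); the resulting 4x4 Cartan matrix is
[[2, 0, -1, 0], [0, 2, 0, -1], [-1, 0, 2, -1], [0, -1, -1, 2]].
All simple roots have the same length, so the diagram is simply laced. The associated Dynkin diagram is a chain of 4 nodes with single edges (A_4), so the type is A_4 (the algebra sl(5)).

A_4 (sl(5))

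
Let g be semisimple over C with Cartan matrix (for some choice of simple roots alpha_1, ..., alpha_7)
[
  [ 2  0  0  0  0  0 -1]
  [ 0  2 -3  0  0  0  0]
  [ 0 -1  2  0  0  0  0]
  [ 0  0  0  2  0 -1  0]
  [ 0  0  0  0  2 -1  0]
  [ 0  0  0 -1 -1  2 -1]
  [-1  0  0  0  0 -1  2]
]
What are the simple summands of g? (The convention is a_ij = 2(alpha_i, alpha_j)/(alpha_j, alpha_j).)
The diagram associated to this matrix has two connected components: the simple roots {alpha_1, alpha_4, alpha_5, alpha_6, alpha_7} form a chain of 3 nodes with a fork of two nodes at one end (D_5), and {alpha_2, alpha_3} form two nodes joined by a triple edge (G_2). A semisimple Lie algebra decomposes uniquely as the direct sum of simple ideals, one per connected component of its Dynkin diagram, so g ≅ D_5 ⊕ G_2 (dimension 45 + 14 = 59).

D_5 ⊕ G_2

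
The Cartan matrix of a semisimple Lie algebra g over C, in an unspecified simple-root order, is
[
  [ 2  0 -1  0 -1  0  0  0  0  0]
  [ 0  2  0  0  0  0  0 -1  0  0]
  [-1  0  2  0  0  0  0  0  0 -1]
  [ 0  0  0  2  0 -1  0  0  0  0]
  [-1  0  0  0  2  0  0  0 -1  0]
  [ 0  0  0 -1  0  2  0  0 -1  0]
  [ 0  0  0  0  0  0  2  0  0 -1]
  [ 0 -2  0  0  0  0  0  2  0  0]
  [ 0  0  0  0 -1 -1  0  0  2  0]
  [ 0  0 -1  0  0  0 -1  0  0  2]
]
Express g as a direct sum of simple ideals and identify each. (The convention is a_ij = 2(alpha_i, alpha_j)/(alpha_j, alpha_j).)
type A_8 ⊕ type B_2

The diagram associated to this matrix has two connected components: the simple roots {alpha_1, alpha_3, alpha_4, alpha_5, alpha_6, alpha_7, alpha_9, alpha_10} form a chain of 8 nodes with single edges (A_8), and {alpha_2, alpha_8} form a chain of 2 nodes with a double edge at one end; the terminal node there is the unique short simple root (B_2). A semisimple Lie algebra decomposes uniquely as the direct sum of simple ideals, one per connected component of its Dynkin diagram, so g ≅ A_8 ⊕ B_2 (dimension 80 + 10 = 90).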